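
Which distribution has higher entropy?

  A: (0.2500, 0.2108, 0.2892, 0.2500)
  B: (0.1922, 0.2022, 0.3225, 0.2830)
A

Both distributions are close to uniform, making this a harder comparison.

H(A) = 1.9911 bits
H(B) = 1.9656 bits

The distribution closer to uniform has higher entropy.
Answer: A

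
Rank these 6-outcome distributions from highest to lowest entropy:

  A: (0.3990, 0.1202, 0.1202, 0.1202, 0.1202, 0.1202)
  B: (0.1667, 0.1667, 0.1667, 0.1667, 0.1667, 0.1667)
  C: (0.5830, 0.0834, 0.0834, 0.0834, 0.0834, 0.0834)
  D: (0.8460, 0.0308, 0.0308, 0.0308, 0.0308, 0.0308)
B > A > C > D

Key insight: Entropy is maximized by uniform distributions and minimized by concentrated distributions.

Entropies:
  H(A) = 2.3658 bits
  H(B) = 2.5850 bits
  H(C) = 1.9483 bits
  H(D) = 0.9773 bits

Ranking: B > A > C > D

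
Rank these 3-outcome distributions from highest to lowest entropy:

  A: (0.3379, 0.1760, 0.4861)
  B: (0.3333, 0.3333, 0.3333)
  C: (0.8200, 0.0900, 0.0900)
B > A > C

Key insight: Entropy is maximized by uniform distributions and minimized by concentrated distributions.

- Uniform distributions have maximum entropy log₂(3) = 1.5850 bits
- The more "peaked" or concentrated a distribution, the lower its entropy

Entropies:
  H(A) = 1.4759 bits
  H(B) = 1.5850 bits
  H(C) = 0.8601 bits

Ranking: B > A > C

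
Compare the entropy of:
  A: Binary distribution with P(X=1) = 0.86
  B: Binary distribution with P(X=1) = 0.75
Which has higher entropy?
B

For binary distributions, entropy is maximized at p=0.5 and decreases as p moves toward 0 or 1.

H(A) = H(0.86) = 0.5842 bits
H(B) = H(0.75) = 0.8113 bits

Distribution B (p=0.75) is closer to uniform (p=0.5), so it has higher entropy.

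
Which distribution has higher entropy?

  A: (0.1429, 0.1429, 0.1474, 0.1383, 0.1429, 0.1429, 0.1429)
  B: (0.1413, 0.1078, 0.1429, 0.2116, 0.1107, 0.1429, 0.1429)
A

Both distributions are close to uniform, making this a harder comparison.

H(A) = 2.8071 bits
H(B) = 2.7741 bits

The distribution closer to uniform has higher entropy.
Answer: A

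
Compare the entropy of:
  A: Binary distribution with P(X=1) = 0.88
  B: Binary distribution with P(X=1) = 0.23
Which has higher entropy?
B

For binary distributions, entropy is maximized at p=0.5 and decreases as p moves toward 0 or 1.

H(A) = H(0.88) = 0.5294 bits
H(B) = H(0.23) = 0.7780 bits

Distribution B (p=0.23) is closer to uniform (p=0.5), so it has higher entropy.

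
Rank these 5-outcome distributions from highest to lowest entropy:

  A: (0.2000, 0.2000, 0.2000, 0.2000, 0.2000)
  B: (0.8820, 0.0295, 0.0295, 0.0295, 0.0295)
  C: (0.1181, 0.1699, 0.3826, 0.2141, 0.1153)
A > C > B

Key insight: Entropy is maximized by uniform distributions and minimized by concentrated distributions.

- Uniform distributions have maximum entropy log₂(5) = 2.3219 bits
- The more "peaked" or concentrated a distribution, the lower its entropy

Entropies:
  H(A) = 2.3219 bits
  H(B) = 0.7596 bits
  H(C) = 2.1642 bits

Ranking: A > C > B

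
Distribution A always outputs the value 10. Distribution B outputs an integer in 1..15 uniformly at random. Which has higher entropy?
B

A is deterministic, so H(A) = 0. B is uniform over 15 outcomes, so H(B) = log₂(15) = 3.907 bits. Any distribution with genuine randomness has higher entropy than a deterministic one.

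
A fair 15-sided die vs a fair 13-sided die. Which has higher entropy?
15-sided die

Both are uniform distributions; for uniform over n outcomes, H = log₂(n). H(15-sided) = log₂(15) = 3.907 bits and H(13-sided) = log₂(13) = 3.700 bits. More outcomes in a uniform distribution means higher entropy.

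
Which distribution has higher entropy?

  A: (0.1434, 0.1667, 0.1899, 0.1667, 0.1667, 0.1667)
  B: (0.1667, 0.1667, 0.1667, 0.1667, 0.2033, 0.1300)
A

Both distributions are close to uniform, making this a harder comparison.

H(A) = 2.5803 bits
H(B) = 2.5732 bits

The distribution closer to uniform has higher entropy.
Answer: A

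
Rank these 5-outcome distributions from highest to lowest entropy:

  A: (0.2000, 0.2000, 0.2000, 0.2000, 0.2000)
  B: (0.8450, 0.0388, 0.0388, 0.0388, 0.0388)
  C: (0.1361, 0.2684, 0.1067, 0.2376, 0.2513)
A > C > B

Key insight: Entropy is maximized by uniform distributions and minimized by concentrated distributions.

- Uniform distributions have maximum entropy log₂(5) = 2.3219 bits
- The more "peaked" or concentrated a distribution, the lower its entropy

Entropies:
  H(A) = 2.3219 bits
  H(B) = 0.9322 bits
  H(C) = 2.2386 bits

Ranking: A > C > B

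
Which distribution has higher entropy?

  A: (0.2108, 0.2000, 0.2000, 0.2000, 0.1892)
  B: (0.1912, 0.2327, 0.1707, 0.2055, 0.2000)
A

Both distributions are close to uniform, making this a harder comparison.

H(A) = 2.3211 bits
H(B) = 2.3146 bits

The distribution closer to uniform has higher entropy.
Answer: A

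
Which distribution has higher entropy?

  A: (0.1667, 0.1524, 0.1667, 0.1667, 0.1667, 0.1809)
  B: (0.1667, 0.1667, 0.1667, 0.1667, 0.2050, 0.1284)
A

Both distributions are close to uniform, making this a harder comparison.

H(A) = 2.5832 bits
H(B) = 2.5722 bits

The distribution closer to uniform has higher entropy.
Answer: A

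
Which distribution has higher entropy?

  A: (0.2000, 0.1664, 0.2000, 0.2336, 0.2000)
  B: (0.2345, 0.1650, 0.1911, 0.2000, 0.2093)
A

Both distributions are close to uniform, making this a harder comparison.

H(A) = 2.3137 bits
H(B) = 2.3126 bits

The distribution closer to uniform has higher entropy.
Answer: A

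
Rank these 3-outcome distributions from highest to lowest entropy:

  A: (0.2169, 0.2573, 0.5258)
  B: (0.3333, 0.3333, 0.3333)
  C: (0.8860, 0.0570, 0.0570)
B > A > C

Key insight: Entropy is maximized by uniform distributions and minimized by concentrated distributions.

- Uniform distributions have maximum entropy log₂(3) = 1.5850 bits
- The more "peaked" or concentrated a distribution, the lower its entropy

Entropies:
  H(A) = 1.4698 bits
  H(B) = 1.5850 bits
  H(C) = 0.6259 bits

Ranking: B > A > C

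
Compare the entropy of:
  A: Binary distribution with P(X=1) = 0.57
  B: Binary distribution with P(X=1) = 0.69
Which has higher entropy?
A

For binary distributions, entropy is maximized at p=0.5 and decreases as p moves toward 0 or 1.

H(A) = H(0.57) = 0.9858 bits
H(B) = H(0.69) = 0.8932 bits

Distribution A (p=0.57) is closer to uniform (p=0.5), so it has higher entropy.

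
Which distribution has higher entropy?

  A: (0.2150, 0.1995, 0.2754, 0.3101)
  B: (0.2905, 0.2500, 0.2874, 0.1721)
A

Both distributions are close to uniform, making this a harder comparison.

H(A) = 1.9769 bits
H(B) = 1.9720 bits

The distribution closer to uniform has higher entropy.
Answer: A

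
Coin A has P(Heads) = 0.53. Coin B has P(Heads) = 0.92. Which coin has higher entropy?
A

For binary distributions, entropy is maximized at p=0.5 and decreases as p moves toward 0 or 1.

H(A) = H(0.53) = 0.9974 bits
H(B) = H(0.92) = 0.4022 bits

Distribution A (p=0.53) is closer to uniform (p=0.5), so it has higher entropy.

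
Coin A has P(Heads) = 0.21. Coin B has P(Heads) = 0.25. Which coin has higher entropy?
B

For binary distributions, entropy is maximized at p=0.5 and decreases as p moves toward 0 or 1.

H(A) = H(0.21) = 0.7415 bits
H(B) = H(0.25) = 0.8113 bits

Distribution B (p=0.25) is closer to uniform (p=0.5), so it has higher entropy.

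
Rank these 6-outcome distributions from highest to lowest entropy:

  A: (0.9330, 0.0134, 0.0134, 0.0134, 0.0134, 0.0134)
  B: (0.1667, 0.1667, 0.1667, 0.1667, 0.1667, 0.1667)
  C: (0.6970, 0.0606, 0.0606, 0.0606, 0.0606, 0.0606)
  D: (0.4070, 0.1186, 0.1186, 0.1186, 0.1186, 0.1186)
B > D > C > A

Key insight: Entropy is maximized by uniform distributions and minimized by concentrated distributions.

Entropies:
  H(A) = 0.5102 bits
  H(B) = 2.5850 bits
  H(C) = 1.5885 bits
  H(D) = 2.3518 bits

Ranking: B > D > C > A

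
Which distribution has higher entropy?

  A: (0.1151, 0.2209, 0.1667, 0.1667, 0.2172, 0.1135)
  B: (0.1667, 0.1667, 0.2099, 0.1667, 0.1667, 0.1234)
B

Both distributions are close to uniform, making this a harder comparison.

H(A) = 2.5366 bits
H(B) = 2.5686 bits

The distribution closer to uniform has higher entropy.
Answer: B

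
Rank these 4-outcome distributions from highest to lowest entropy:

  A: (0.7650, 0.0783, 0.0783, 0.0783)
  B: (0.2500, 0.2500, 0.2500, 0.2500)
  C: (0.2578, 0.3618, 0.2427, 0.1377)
B > C > A

Key insight: Entropy is maximized by uniform distributions and minimized by concentrated distributions.

- Uniform distributions have maximum entropy log₂(4) = 2.0000 bits
- The more "peaked" or concentrated a distribution, the lower its entropy

Entropies:
  H(A) = 1.1591 bits
  H(B) = 2.0000 bits
  H(C) = 1.9245 bits

Ranking: B > C > A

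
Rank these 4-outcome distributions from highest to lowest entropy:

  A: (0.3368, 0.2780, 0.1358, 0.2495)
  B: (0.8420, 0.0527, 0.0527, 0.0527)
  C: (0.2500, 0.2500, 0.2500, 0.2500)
C > A > B

Key insight: Entropy is maximized by uniform distributions and minimized by concentrated distributions.

- Uniform distributions have maximum entropy log₂(4) = 2.0000 bits
- The more "peaked" or concentrated a distribution, the lower its entropy

Entropies:
  H(A) = 1.9330 bits
  H(B) = 0.8799 bits
  H(C) = 2.0000 bits

Ranking: C > A > B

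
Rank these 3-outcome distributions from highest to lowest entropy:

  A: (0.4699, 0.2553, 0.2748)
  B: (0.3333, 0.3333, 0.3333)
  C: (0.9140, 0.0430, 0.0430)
B > A > C

Key insight: Entropy is maximized by uniform distributions and minimized by concentrated distributions.

- Uniform distributions have maximum entropy log₂(3) = 1.5850 bits
- The more "peaked" or concentrated a distribution, the lower its entropy

Entropies:
  H(A) = 1.5270 bits
  H(B) = 1.5850 bits
  H(C) = 0.5090 bits

Ranking: B > A > C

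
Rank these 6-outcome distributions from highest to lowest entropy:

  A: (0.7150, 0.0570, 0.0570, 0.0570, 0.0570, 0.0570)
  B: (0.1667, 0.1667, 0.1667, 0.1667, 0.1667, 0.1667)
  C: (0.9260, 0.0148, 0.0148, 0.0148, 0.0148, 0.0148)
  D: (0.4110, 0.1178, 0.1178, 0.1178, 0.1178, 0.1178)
B > D > A > C

Key insight: Entropy is maximized by uniform distributions and minimized by concentrated distributions.

Entropies:
  H(A) = 1.5239 bits
  H(B) = 2.5850 bits
  H(C) = 0.5525 bits
  H(D) = 2.3446 bits

Ranking: B > D > A > C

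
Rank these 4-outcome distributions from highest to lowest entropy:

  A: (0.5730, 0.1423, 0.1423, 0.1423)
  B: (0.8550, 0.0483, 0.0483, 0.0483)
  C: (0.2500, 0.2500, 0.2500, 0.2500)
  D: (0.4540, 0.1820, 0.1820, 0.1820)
C > D > A > B

Key insight: Entropy is maximized by uniform distributions and minimized by concentrated distributions.

Entropies:
  H(A) = 1.6613 bits
  H(B) = 0.8270 bits
  H(C) = 2.0000 bits
  H(D) = 1.8593 bits

Ranking: C > D > A > B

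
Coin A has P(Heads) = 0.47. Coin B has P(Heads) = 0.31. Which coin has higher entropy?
A

For binary distributions, entropy is maximized at p=0.5 and decreases as p moves toward 0 or 1.

H(A) = H(0.47) = 0.9974 bits
H(B) = H(0.31) = 0.8932 bits

Distribution A (p=0.47) is closer to uniform (p=0.5), so it has higher entropy.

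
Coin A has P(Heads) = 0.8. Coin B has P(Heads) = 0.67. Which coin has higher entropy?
B

For binary distributions, entropy is maximized at p=0.5 and decreases as p moves toward 0 or 1.

H(A) = H(0.8) = 0.7219 bits
H(B) = H(0.67) = 0.9149 bits

Distribution B (p=0.67) is closer to uniform (p=0.5), so it has higher entropy.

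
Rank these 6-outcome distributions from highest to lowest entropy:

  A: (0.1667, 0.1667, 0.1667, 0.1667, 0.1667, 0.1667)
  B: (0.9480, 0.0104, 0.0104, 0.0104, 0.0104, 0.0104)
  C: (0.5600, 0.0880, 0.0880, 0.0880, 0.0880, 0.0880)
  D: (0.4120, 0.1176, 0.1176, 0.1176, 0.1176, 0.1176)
A > D > C > B

Key insight: Entropy is maximized by uniform distributions and minimized by concentrated distributions.

Entropies:
  H(A) = 2.5850 bits
  H(B) = 0.4156 bits
  H(C) = 2.0112 bits
  H(D) = 2.3428 bits

Ranking: A > D > C > B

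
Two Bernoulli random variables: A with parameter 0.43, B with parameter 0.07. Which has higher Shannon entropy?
A

For binary distributions, entropy is maximized at p=0.5 and decreases as p moves toward 0 or 1.

H(A) = H(0.43) = 0.9858 bits
H(B) = H(0.07) = 0.3659 bits

Distribution A (p=0.43) is closer to uniform (p=0.5), so it has higher entropy.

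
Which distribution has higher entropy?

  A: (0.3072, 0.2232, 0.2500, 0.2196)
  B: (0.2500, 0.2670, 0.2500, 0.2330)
B

Both distributions are close to uniform, making this a harder comparison.

H(A) = 1.9863 bits
H(B) = 1.9983 bits

The distribution closer to uniform has higher entropy.
Answer: B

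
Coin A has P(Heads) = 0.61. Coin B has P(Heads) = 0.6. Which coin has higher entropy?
B

For binary distributions, entropy is maximized at p=0.5 and decreases as p moves toward 0 or 1.

H(A) = H(0.61) = 0.9648 bits
H(B) = H(0.6) = 0.9710 bits

Distribution B (p=0.6) is closer to uniform (p=0.5), so it has higher entropy.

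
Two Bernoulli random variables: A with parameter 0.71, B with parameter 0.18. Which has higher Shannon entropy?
A

For binary distributions, entropy is maximized at p=0.5 and decreases as p moves toward 0 or 1.

H(A) = H(0.71) = 0.8687 bits
H(B) = H(0.18) = 0.6801 bits

Distribution A (p=0.71) is closer to uniform (p=0.5), so it has higher entropy.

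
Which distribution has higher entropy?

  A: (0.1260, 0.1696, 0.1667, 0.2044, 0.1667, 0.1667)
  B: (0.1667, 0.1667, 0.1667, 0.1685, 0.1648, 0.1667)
B

Both distributions are close to uniform, making this a harder comparison.

H(A) = 2.5713 bits
H(B) = 2.5849 bits

The distribution closer to uniform has higher entropy.
Answer: B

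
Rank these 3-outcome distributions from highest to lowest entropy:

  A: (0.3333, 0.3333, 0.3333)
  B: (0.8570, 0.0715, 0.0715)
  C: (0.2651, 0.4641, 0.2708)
A > C > B

Key insight: Entropy is maximized by uniform distributions and minimized by concentrated distributions.

- Uniform distributions have maximum entropy log₂(3) = 1.5850 bits
- The more "peaked" or concentrated a distribution, the lower its entropy

Entropies:
  H(A) = 1.5850 bits
  H(B) = 0.7350 bits
  H(C) = 1.5321 bits

Ranking: A > C > B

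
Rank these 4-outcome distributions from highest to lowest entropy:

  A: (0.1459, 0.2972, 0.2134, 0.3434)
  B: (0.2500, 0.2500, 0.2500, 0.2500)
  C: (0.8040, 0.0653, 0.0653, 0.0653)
B > A > C

Key insight: Entropy is maximized by uniform distributions and minimized by concentrated distributions.

- Uniform distributions have maximum entropy log₂(4) = 2.0000 bits
- The more "peaked" or concentrated a distribution, the lower its entropy

Entropies:
  H(A) = 1.9306 bits
  H(B) = 2.0000 bits
  H(C) = 1.0245 bits

Ranking: B > A > C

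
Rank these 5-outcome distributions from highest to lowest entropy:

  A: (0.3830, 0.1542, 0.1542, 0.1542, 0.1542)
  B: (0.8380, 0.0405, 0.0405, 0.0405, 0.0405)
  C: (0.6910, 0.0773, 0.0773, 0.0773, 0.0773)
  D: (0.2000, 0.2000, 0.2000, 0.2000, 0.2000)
D > A > C > B

Key insight: Entropy is maximized by uniform distributions and minimized by concentrated distributions.

Entropies:
  H(A) = 2.1941 bits
  H(B) = 0.9631 bits
  H(C) = 1.5100 bits
  H(D) = 2.3219 bits

Ranking: D > A > C > B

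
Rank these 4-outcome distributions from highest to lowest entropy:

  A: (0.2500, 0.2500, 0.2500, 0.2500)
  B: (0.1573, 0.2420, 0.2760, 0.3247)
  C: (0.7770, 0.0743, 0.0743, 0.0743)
A > B > C

Key insight: Entropy is maximized by uniform distributions and minimized by concentrated distributions.

- Uniform distributions have maximum entropy log₂(4) = 2.0000 bits
- The more "peaked" or concentrated a distribution, the lower its entropy

Entropies:
  H(A) = 2.0000 bits
  H(B) = 1.9546 bits
  H(C) = 1.1191 bits

Ranking: A > B > C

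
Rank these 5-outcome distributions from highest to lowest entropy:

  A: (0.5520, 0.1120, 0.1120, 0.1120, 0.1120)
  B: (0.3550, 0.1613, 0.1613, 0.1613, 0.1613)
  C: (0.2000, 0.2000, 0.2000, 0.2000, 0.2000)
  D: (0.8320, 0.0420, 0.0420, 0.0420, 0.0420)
C > B > A > D

Key insight: Entropy is maximized by uniform distributions and minimized by concentrated distributions.

Entropies:
  H(A) = 1.8882 bits
  H(B) = 2.2285 bits
  H(C) = 2.3219 bits
  H(D) = 0.9891 bits

Ranking: C > B > A > D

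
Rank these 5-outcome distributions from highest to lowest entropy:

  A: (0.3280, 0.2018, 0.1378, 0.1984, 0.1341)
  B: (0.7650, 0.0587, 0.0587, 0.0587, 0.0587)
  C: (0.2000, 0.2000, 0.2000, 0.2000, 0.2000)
C > A > B

Key insight: Entropy is maximized by uniform distributions and minimized by concentrated distributions.

- Uniform distributions have maximum entropy log₂(5) = 2.3219 bits
- The more "peaked" or concentrated a distribution, the lower its entropy

Entropies:
  H(A) = 2.2391 bits
  H(B) = 1.2566 bits
  H(C) = 2.3219 bits

Ranking: C > A > B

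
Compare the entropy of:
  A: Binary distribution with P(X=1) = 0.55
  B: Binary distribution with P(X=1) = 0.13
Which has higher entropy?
A

For binary distributions, entropy is maximized at p=0.5 and decreases as p moves toward 0 or 1.

H(A) = H(0.55) = 0.9928 bits
H(B) = H(0.13) = 0.5574 bits

Distribution A (p=0.55) is closer to uniform (p=0.5), so it has higher entropy.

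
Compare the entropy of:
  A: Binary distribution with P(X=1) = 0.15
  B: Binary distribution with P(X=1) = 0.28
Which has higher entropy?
B

For binary distributions, entropy is maximized at p=0.5 and decreases as p moves toward 0 or 1.

H(A) = H(0.15) = 0.6098 bits
H(B) = H(0.28) = 0.8555 bits

Distribution B (p=0.28) is closer to uniform (p=0.5), so it has higher entropy.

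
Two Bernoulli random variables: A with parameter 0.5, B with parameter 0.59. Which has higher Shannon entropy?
A

For binary distributions, entropy is maximized at p=0.5 and decreases as p moves toward 0 or 1.

H(A) = H(0.5) = 1.0000 bits
H(B) = H(0.59) = 0.9765 bits

Distribution A (p=0.5) is closer to uniform (p=0.5), so it has higher entropy.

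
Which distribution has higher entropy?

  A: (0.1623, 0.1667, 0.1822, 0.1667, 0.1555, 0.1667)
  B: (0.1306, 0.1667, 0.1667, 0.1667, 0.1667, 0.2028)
A

Both distributions are close to uniform, making this a harder comparison.

H(A) = 2.5833 bits
H(B) = 2.5736 bits

The distribution closer to uniform has higher entropy.
Answer: A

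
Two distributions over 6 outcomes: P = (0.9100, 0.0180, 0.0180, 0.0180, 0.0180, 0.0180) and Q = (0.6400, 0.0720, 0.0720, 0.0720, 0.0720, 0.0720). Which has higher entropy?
Q

P is highly concentrated on one outcome (91%), making it nearly deterministic. Q spreads its mass more evenly (max 64%). The more spread-out distribution has higher entropy: H(P) ≈ 0.645 bits, H(Q) ≈ 1.779 bits.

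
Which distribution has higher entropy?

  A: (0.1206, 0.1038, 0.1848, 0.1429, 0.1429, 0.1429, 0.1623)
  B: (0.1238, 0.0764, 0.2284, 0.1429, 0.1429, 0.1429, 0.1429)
A

Both distributions are close to uniform, making this a harder comparison.

H(A) = 2.7862 bits
H(B) = 2.7474 bits

The distribution closer to uniform has higher entropy.
Answer: A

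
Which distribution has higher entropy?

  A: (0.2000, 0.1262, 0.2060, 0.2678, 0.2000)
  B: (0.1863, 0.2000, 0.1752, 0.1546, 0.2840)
B

Both distributions are close to uniform, making this a harder comparison.

H(A) = 2.2842 bits
H(B) = 2.2884 bits

The distribution closer to uniform has higher entropy.
Answer: B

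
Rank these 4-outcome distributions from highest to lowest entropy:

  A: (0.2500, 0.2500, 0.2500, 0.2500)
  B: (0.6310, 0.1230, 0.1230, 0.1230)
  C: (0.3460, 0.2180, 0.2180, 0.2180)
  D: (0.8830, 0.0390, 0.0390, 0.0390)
A > C > B > D

Key insight: Entropy is maximized by uniform distributions and minimized by concentrated distributions.

Entropies:
  H(A) = 2.0000 bits
  H(B) = 1.5348 bits
  H(C) = 1.9670 bits
  H(D) = 0.7061 bits

Ranking: A > C > B > D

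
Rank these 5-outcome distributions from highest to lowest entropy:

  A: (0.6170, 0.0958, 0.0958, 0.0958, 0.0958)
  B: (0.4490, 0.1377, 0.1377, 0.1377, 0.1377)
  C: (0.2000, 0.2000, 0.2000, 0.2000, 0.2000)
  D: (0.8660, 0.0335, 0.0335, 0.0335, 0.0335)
C > B > A > D

Key insight: Entropy is maximized by uniform distributions and minimized by concentrated distributions.

Entropies:
  H(A) = 1.7261 bits
  H(B) = 2.0945 bits
  H(C) = 2.3219 bits
  H(D) = 0.8363 bits

Ranking: C > B > A > D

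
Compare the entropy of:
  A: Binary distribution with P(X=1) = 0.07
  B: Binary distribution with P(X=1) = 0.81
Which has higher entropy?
B

For binary distributions, entropy is maximized at p=0.5 and decreases as p moves toward 0 or 1.

H(A) = H(0.07) = 0.3659 bits
H(B) = H(0.81) = 0.7015 bits

Distribution B (p=0.81) is closer to uniform (p=0.5), so it has higher entropy.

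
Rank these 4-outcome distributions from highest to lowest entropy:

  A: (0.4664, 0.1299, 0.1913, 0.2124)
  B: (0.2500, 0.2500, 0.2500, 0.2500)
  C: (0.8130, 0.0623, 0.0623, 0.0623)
B > A > C

Key insight: Entropy is maximized by uniform distributions and minimized by concentrated distributions.

- Uniform distributions have maximum entropy log₂(4) = 2.0000 bits
- The more "peaked" or concentrated a distribution, the lower its entropy

Entropies:
  H(A) = 1.8270 bits
  H(B) = 2.0000 bits
  H(C) = 0.9915 bits

Ranking: B > A > C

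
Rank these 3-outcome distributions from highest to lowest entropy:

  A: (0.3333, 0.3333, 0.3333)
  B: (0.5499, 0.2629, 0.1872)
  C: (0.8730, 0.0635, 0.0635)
A > B > C

Key insight: Entropy is maximized by uniform distributions and minimized by concentrated distributions.

- Uniform distributions have maximum entropy log₂(3) = 1.5850 bits
- The more "peaked" or concentrated a distribution, the lower its entropy

Entropies:
  H(A) = 1.5850 bits
  H(B) = 1.4336 bits
  H(C) = 0.6762 bits

Ranking: A > B > C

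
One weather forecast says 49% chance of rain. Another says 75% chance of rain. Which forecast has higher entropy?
49% forecast

Treat each forecast as a Bernoulli distribution. Binary entropy is maximized at p=0.5 and falls off symmetrically toward 0 or 1. The 49% forecast is closer to 50%, so it is more uncertain. H(49%) ≈ 1.000 bits, H(75%) ≈ 0.811 bits.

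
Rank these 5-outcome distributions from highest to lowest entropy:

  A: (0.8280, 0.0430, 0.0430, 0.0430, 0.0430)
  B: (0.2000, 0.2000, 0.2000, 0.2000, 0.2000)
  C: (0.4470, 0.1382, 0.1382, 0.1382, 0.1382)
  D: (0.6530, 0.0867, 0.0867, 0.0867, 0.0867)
B > C > D > A

Key insight: Entropy is maximized by uniform distributions and minimized by concentrated distributions.

Entropies:
  H(A) = 1.0063 bits
  H(B) = 2.3219 bits
  H(C) = 2.0979 bits
  H(D) = 1.6254 bits

Ranking: B > C > D > A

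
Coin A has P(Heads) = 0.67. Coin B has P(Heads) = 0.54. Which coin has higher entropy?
B

For binary distributions, entropy is maximized at p=0.5 and decreases as p moves toward 0 or 1.

H(A) = H(0.67) = 0.9149 bits
H(B) = H(0.54) = 0.9954 bits

Distribution B (p=0.54) is closer to uniform (p=0.5), so it has higher entropy.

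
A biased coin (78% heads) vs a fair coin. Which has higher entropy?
Fair coin

The fair coin is uniform (p=0.5), maximizing binary entropy at 1 bit. The biased coin has H(0.78) ≈ 0.760 bits — its outcome is more predictable, so its entropy is lower.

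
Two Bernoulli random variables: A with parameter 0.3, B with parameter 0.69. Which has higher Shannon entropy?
B

For binary distributions, entropy is maximized at p=0.5 and decreases as p moves toward 0 or 1.

H(A) = H(0.3) = 0.8813 bits
H(B) = H(0.69) = 0.8932 bits

Distribution B (p=0.69) is closer to uniform (p=0.5), so it has higher entropy.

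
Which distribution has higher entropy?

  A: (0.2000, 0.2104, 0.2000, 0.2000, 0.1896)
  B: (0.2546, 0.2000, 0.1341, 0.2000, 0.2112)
A

Both distributions are close to uniform, making this a harder comparison.

H(A) = 2.3212 bits
H(B) = 2.2939 bits

The distribution closer to uniform has higher entropy.
Answer: A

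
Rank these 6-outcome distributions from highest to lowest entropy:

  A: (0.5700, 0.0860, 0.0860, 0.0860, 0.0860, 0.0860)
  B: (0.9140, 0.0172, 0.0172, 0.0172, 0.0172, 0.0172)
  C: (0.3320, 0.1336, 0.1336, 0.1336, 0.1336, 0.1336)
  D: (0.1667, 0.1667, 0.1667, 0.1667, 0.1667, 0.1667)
D > C > A > B

Key insight: Entropy is maximized by uniform distributions and minimized by concentrated distributions.

Entropies:
  H(A) = 1.9842 bits
  H(B) = 0.6227 bits
  H(C) = 2.4680 bits
  H(D) = 2.5850 bits

Ranking: D > C > A > B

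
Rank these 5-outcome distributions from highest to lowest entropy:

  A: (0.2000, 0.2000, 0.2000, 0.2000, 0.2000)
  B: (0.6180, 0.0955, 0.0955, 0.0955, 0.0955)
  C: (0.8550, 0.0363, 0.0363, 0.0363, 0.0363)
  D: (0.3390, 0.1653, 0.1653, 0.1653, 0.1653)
A > D > B > C

Key insight: Entropy is maximized by uniform distributions and minimized by concentrated distributions.

Entropies:
  H(A) = 2.3219 bits
  H(B) = 1.7234 bits
  H(C) = 0.8872 bits
  H(D) = 2.2459 bits

Ranking: A > D > B > C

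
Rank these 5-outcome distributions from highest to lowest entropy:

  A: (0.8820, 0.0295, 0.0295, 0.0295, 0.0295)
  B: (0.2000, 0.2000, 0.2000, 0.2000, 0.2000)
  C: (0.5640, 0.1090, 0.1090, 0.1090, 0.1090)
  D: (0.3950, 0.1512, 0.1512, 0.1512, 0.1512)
B > D > C > A

Key insight: Entropy is maximized by uniform distributions and minimized by concentrated distributions.

Entropies:
  H(A) = 0.7596 bits
  H(B) = 2.3219 bits
  H(C) = 1.8601 bits
  H(D) = 2.1780 bits

Ranking: B > D > C > A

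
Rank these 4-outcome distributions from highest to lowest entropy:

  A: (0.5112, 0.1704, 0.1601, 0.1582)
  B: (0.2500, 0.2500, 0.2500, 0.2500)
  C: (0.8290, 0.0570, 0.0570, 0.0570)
B > A > C

Key insight: Entropy is maximized by uniform distributions and minimized by concentrated distributions.

- Uniform distributions have maximum entropy log₂(4) = 2.0000 bits
- The more "peaked" or concentrated a distribution, the lower its entropy

Entropies:
  H(A) = 1.7739 bits
  H(B) = 2.0000 bits
  H(C) = 0.9310 bits

Ranking: B > A > C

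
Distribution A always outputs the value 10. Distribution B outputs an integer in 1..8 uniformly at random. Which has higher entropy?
B

A is deterministic, so H(A) = 0. B is uniform over 8 outcomes, so H(B) = log₂(8) = 3.000 bits. Any distribution with genuine randomness has higher entropy than a deterministic one.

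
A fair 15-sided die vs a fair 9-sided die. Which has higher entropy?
15-sided die

Both are uniform distributions; for uniform over n outcomes, H = log₂(n). H(15-sided) = log₂(15) = 3.907 bits and H(9-sided) = log₂(9) = 3.170 bits. More outcomes in a uniform distribution means higher entropy.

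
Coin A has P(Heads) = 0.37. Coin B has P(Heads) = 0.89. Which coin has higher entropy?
A

For binary distributions, entropy is maximized at p=0.5 and decreases as p moves toward 0 or 1.

H(A) = H(0.37) = 0.9507 bits
H(B) = H(0.89) = 0.4999 bits

Distribution A (p=0.37) is closer to uniform (p=0.5), so it has higher entropy.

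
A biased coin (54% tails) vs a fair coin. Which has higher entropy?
Fair coin

The fair coin is uniform (p=0.5), maximizing binary entropy at 1 bit. The biased coin has H(0.54) ≈ 0.995 bits — its outcome is more predictable, so its entropy is lower.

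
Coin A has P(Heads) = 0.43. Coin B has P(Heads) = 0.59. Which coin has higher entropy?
A

For binary distributions, entropy is maximized at p=0.5 and decreases as p moves toward 0 or 1.

H(A) = H(0.43) = 0.9858 bits
H(B) = H(0.59) = 0.9765 bits

Distribution A (p=0.43) is closer to uniform (p=0.5), so it has higher entropy.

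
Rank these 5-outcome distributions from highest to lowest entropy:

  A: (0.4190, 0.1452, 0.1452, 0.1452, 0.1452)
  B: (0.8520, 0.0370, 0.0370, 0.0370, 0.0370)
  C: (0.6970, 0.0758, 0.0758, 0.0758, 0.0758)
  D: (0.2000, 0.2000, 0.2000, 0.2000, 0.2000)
D > A > C > B

Key insight: Entropy is maximized by uniform distributions and minimized by concentrated distributions.

Entropies:
  H(A) = 2.1430 bits
  H(B) = 0.9008 bits
  H(C) = 1.4909 bits
  H(D) = 2.3219 bits

Ranking: D > A > C > B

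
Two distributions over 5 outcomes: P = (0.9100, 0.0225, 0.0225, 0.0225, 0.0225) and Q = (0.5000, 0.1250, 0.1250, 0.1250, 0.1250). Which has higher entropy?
Q

P is highly concentrated on one outcome (91%), making it nearly deterministic. Q spreads its mass more evenly (max 50%). The more spread-out distribution has higher entropy: H(P) ≈ 0.616 bits, H(Q) ≈ 2.000 bits.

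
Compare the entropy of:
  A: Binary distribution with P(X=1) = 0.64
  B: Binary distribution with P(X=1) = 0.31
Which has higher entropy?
A

For binary distributions, entropy is maximized at p=0.5 and decreases as p moves toward 0 or 1.

H(A) = H(0.64) = 0.9427 bits
H(B) = H(0.31) = 0.8932 bits

Distribution A (p=0.64) is closer to uniform (p=0.5), so it has higher entropy.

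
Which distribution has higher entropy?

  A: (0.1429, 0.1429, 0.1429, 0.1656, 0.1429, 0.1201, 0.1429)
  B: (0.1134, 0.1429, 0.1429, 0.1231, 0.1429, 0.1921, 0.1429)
A

Both distributions are close to uniform, making this a harder comparison.

H(A) = 2.8021 bits
H(B) = 2.7895 bits

The distribution closer to uniform has higher entropy.
Answer: A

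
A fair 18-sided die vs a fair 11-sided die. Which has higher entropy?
18-sided die

Both are uniform distributions; for uniform over n outcomes, H = log₂(n). H(18-sided) = log₂(18) = 4.170 bits and H(11-sided) = log₂(11) = 3.459 bits. More outcomes in a uniform distribution means higher entropy.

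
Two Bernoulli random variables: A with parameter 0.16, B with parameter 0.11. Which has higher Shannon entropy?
A

For binary distributions, entropy is maximized at p=0.5 and decreases as p moves toward 0 or 1.

H(A) = H(0.16) = 0.6343 bits
H(B) = H(0.11) = 0.4999 bits

Distribution A (p=0.16) is closer to uniform (p=0.5), so it has higher entropy.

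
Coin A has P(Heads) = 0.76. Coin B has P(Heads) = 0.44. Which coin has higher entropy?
B

For binary distributions, entropy is maximized at p=0.5 and decreases as p moves toward 0 or 1.

H(A) = H(0.76) = 0.7950 bits
H(B) = H(0.44) = 0.9896 bits

Distribution B (p=0.44) is closer to uniform (p=0.5), so it has higher entropy.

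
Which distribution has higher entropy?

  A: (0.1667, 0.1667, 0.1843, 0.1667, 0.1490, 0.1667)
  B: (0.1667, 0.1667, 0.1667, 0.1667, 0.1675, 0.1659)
B

Both distributions are close to uniform, making this a harder comparison.

H(A) = 2.5823 bits
H(B) = 2.5850 bits

The distribution closer to uniform has higher entropy.
Answer: B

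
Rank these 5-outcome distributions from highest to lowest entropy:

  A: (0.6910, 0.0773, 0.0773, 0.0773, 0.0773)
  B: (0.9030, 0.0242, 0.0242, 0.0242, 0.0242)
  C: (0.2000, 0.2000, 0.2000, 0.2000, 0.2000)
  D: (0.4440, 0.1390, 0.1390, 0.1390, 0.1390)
C > D > A > B

Key insight: Entropy is maximized by uniform distributions and minimized by concentrated distributions.

Entropies:
  H(A) = 1.5100 bits
  H(B) = 0.6534 bits
  H(C) = 2.3219 bits
  H(D) = 2.1029 bits

Ranking: C > D > A > B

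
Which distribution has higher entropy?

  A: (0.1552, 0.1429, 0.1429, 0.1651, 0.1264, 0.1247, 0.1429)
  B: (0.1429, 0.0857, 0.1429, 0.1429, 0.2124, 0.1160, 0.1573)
A

Both distributions are close to uniform, making this a harder comparison.

H(A) = 2.8011 bits
H(B) = 2.7620 bits

The distribution closer to uniform has higher entropy.
Answer: A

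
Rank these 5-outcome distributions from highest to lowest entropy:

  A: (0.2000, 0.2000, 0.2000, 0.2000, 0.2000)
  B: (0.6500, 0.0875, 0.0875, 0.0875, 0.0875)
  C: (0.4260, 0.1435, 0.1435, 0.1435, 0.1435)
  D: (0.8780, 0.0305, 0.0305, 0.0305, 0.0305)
A > C > B > D

Key insight: Entropy is maximized by uniform distributions and minimized by concentrated distributions.

Entropies:
  H(A) = 2.3219 bits
  H(B) = 1.6341 bits
  H(C) = 2.1321 bits
  H(D) = 0.7791 bits

Ranking: A > C > B > D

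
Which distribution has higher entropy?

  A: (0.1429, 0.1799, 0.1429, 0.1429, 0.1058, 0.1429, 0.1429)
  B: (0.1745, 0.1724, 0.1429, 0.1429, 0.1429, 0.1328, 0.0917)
A

Both distributions are close to uniform, making this a harder comparison.

H(A) = 2.7933 bits
H(B) = 2.7828 bits

The distribution closer to uniform has higher entropy.
Answer: A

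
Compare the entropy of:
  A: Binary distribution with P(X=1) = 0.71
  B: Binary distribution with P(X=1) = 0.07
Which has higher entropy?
A

For binary distributions, entropy is maximized at p=0.5 and decreases as p moves toward 0 or 1.

H(A) = H(0.71) = 0.8687 bits
H(B) = H(0.07) = 0.3659 bits

Distribution A (p=0.71) is closer to uniform (p=0.5), so it has higher entropy.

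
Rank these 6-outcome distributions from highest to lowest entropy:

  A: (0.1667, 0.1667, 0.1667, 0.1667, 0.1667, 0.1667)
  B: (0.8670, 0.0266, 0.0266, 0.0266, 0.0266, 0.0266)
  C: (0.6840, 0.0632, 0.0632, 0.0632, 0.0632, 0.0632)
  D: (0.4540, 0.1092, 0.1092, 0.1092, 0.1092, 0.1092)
A > D > C > B

Key insight: Entropy is maximized by uniform distributions and minimized by concentrated distributions.

Entropies:
  H(A) = 2.5850 bits
  H(B) = 0.8744 bits
  H(C) = 1.6337 bits
  H(D) = 2.2617 bits

Ranking: A > D > C > B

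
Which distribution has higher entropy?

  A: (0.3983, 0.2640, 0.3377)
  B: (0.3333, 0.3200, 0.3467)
B

Both distributions are close to uniform, making this a harder comparison.

H(A) = 1.5651 bits
H(B) = 1.5842 bits

The distribution closer to uniform has higher entropy.
Answer: B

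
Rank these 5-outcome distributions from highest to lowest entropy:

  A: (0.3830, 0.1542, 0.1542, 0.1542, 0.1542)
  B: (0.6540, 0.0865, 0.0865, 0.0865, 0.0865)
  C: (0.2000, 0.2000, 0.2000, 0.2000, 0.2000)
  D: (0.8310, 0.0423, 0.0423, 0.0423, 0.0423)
C > A > B > D

Key insight: Entropy is maximized by uniform distributions and minimized by concentrated distributions.

Entropies:
  H(A) = 2.1941 bits
  H(B) = 1.6224 bits
  H(C) = 2.3219 bits
  H(D) = 0.9934 bits

Ranking: C > A > B > D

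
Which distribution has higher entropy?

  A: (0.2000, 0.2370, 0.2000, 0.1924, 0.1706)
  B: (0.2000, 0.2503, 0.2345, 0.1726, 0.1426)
A

Both distributions are close to uniform, making this a harder comparison.

H(A) = 2.3138 bits
H(B) = 2.2934 bits

The distribution closer to uniform has higher entropy.
Answer: A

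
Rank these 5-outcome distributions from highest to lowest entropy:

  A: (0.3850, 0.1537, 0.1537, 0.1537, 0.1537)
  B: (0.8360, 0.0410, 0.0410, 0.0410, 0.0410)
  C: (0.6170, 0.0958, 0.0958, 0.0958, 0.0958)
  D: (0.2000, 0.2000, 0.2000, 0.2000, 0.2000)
D > A > C > B

Key insight: Entropy is maximized by uniform distributions and minimized by concentrated distributions.

Entropies:
  H(A) = 2.1915 bits
  H(B) = 0.9718 bits
  H(C) = 1.7261 bits
  H(D) = 2.3219 bits

Ranking: D > A > C > B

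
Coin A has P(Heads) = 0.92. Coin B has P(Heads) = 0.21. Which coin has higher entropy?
B

For binary distributions, entropy is maximized at p=0.5 and decreases as p moves toward 0 or 1.

H(A) = H(0.92) = 0.4022 bits
H(B) = H(0.21) = 0.7415 bits

Distribution B (p=0.21) is closer to uniform (p=0.5), so it has higher entropy.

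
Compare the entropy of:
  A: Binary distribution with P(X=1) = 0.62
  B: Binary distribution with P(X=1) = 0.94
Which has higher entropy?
A

For binary distributions, entropy is maximized at p=0.5 and decreases as p moves toward 0 or 1.

H(A) = H(0.62) = 0.9580 bits
H(B) = H(0.94) = 0.3274 bits

Distribution A (p=0.62) is closer to uniform (p=0.5), so it has higher entropy.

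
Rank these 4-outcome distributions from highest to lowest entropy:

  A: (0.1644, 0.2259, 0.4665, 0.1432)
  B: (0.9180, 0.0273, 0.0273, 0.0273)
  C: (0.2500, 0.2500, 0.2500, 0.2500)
C > A > B

Key insight: Entropy is maximized by uniform distributions and minimized by concentrated distributions.

- Uniform distributions have maximum entropy log₂(4) = 2.0000 bits
- The more "peaked" or concentrated a distribution, the lower its entropy

Entropies:
  H(A) = 1.8278 bits
  H(B) = 0.5392 bits
  H(C) = 2.0000 bits

Ranking: C > A > B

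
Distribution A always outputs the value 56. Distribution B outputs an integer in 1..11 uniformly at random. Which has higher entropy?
B

A is deterministic, so H(A) = 0. B is uniform over 11 outcomes, so H(B) = log₂(11) = 3.459 bits. Any distribution with genuine randomness has higher entropy than a deterministic one.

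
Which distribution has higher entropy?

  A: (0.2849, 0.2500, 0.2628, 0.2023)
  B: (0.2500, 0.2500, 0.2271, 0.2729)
B

Both distributions are close to uniform, making this a harder comparison.

H(A) = 1.9891 bits
H(B) = 1.9970 bits

The distribution closer to uniform has higher entropy.
Answer: B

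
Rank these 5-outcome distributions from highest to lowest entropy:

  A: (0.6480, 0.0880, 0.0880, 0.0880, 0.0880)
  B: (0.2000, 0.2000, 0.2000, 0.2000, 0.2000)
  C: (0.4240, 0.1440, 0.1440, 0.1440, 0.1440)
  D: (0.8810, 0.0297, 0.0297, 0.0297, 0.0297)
B > C > A > D

Key insight: Entropy is maximized by uniform distributions and minimized by concentrated distributions.

Entropies:
  H(A) = 1.6398 bits
  H(B) = 2.3219 bits
  H(C) = 2.1353 bits
  H(D) = 0.7645 bits

Ranking: B > C > A > D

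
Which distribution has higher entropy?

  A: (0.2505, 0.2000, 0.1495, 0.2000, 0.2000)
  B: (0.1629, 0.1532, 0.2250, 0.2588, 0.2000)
A

Both distributions are close to uniform, making this a harder comparison.

H(A) = 2.3033 bits
H(B) = 2.2944 bits

The distribution closer to uniform has higher entropy.
Answer: A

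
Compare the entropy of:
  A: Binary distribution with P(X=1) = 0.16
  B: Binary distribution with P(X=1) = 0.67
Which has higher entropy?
B

For binary distributions, entropy is maximized at p=0.5 and decreases as p moves toward 0 or 1.

H(A) = H(0.16) = 0.6343 bits
H(B) = H(0.67) = 0.9149 bits

Distribution B (p=0.67) is closer to uniform (p=0.5), so it has higher entropy.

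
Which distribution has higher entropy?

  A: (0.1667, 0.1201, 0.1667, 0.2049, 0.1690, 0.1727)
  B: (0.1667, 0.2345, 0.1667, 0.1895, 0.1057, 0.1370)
A

Both distributions are close to uniform, making this a harder comparison.

H(A) = 2.5685 bits
H(B) = 2.5425 bits

The distribution closer to uniform has higher entropy.
Answer: A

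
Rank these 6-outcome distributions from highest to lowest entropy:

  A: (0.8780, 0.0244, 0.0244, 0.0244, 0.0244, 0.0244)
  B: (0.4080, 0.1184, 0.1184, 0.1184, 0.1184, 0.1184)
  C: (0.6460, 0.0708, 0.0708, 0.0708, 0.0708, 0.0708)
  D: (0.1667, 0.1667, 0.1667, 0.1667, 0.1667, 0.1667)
D > B > C > A

Key insight: Entropy is maximized by uniform distributions and minimized by concentrated distributions.

Entropies:
  H(A) = 0.8184 bits
  H(B) = 2.3500 bits
  H(C) = 1.7596 bits
  H(D) = 2.5850 bits

Ranking: D > B > C > A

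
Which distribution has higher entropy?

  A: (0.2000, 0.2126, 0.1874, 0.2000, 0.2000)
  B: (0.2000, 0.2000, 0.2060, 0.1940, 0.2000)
B

Both distributions are close to uniform, making this a harder comparison.

H(A) = 2.3208 bits
H(B) = 2.3217 bits

The distribution closer to uniform has higher entropy.
Answer: B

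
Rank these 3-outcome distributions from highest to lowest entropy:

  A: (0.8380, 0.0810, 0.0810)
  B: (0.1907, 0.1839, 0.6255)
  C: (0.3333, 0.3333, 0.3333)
C > B > A

Key insight: Entropy is maximized by uniform distributions and minimized by concentrated distributions.

- Uniform distributions have maximum entropy log₂(3) = 1.5850 bits
- The more "peaked" or concentrated a distribution, the lower its entropy

Entropies:
  H(A) = 0.8011 bits
  H(B) = 1.3285 bits
  H(C) = 1.5850 bits

Ranking: C > B > A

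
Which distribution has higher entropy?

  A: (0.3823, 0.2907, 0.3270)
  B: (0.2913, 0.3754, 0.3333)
B

Both distributions are close to uniform, making this a harder comparison.

H(A) = 1.5758 bits
H(B) = 1.5773 bits

The distribution closer to uniform has higher entropy.
Answer: B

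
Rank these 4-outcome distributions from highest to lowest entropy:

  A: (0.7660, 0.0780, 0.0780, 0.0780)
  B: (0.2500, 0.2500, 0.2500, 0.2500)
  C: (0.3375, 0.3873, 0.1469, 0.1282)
B > C > A

Key insight: Entropy is maximized by uniform distributions and minimized by concentrated distributions.

- Uniform distributions have maximum entropy log₂(4) = 2.0000 bits
- The more "peaked" or concentrated a distribution, the lower its entropy

Entropies:
  H(A) = 1.1558 bits
  H(B) = 2.0000 bits
  H(C) = 1.8454 bits

Ranking: B > C > A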